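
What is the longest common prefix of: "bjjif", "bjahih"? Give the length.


Words: bjjif, bjahih
  Position 0: all 'b' => match
  Position 1: all 'j' => match
  Position 2: ('j', 'a') => mismatch, stop
LCP = "bj" (length 2)

2


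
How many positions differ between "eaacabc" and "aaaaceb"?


Comparing "eaacabc" and "aaaaceb" position by position:
  Position 0: 'e' vs 'a' => DIFFER
  Position 1: 'a' vs 'a' => same
  Position 2: 'a' vs 'a' => same
  Position 3: 'c' vs 'a' => DIFFER
  Position 4: 'a' vs 'c' => DIFFER
  Position 5: 'b' vs 'e' => DIFFER
  Position 6: 'c' vs 'b' => DIFFER
Positions that differ: 5

5


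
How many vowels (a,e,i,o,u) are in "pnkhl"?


Input: pnkhl
Checking each character:
  'p' at position 0: consonant
  'n' at position 1: consonant
  'k' at position 2: consonant
  'h' at position 3: consonant
  'l' at position 4: consonant
Total vowels: 0

0


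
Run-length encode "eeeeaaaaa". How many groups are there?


Input: eeeeaaaaa
Scanning for consecutive runs:
  Group 1: 'e' x 4 (positions 0-3)
  Group 2: 'a' x 5 (positions 4-8)
Total groups: 2

2


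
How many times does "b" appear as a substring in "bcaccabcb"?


Searching for "b" in "bcaccabcb"
Scanning each position:
  Position 0: "b" => MATCH
  Position 1: "c" => no
  Position 2: "a" => no
  Position 3: "c" => no
  Position 4: "c" => no
  Position 5: "a" => no
  Position 6: "b" => MATCH
  Position 7: "c" => no
  Position 8: "b" => MATCH
Total occurrences: 3

3


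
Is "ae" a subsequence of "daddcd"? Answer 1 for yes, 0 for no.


Check if "ae" is a subsequence of "daddcd"
Greedy scan:
  Position 0 ('d'): no match needed
  Position 1 ('a'): matches sub[0] = 'a'
  Position 2 ('d'): no match needed
  Position 3 ('d'): no match needed
  Position 4 ('c'): no match needed
  Position 5 ('d'): no match needed
Only matched 1/2 characters => not a subsequence

0


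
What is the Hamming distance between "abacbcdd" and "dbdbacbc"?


Comparing "abacbcdd" and "dbdbacbc" position by position:
  Position 0: 'a' vs 'd' => differ
  Position 1: 'b' vs 'b' => same
  Position 2: 'a' vs 'd' => differ
  Position 3: 'c' vs 'b' => differ
  Position 4: 'b' vs 'a' => differ
  Position 5: 'c' vs 'c' => same
  Position 6: 'd' vs 'b' => differ
  Position 7: 'd' vs 'c' => differ
Total differences (Hamming distance): 6

6


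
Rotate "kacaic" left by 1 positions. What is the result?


Input: "kacaic", rotate left by 1
First 1 characters: "k"
Remaining characters: "acaic"
Concatenate remaining + first: "acaic" + "k" = "acaick"

acaick


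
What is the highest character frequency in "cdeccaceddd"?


Input: cdeccaceddd
Character counts:
  'a': 1
  'c': 4
  'd': 4
  'e': 2
Maximum frequency: 4

4


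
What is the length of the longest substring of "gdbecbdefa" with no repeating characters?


Input: "gdbecbdefa"
Sliding window (track last position of each char):
  Position 0 ('g'): window [0,0] length 1 -- new best
  Position 1 ('d'): window [0,1] length 2 -- new best
  Position 2 ('b'): window [0,2] length 3 -- new best
  Position 3 ('e'): window [0,3] length 4 -- new best
  Position 4 ('c'): window [0,4] length 5 -- new best
  Position 5 ('b'): repeat (last at 2), move window start to 3
  Position 5 ('b'): window [3,5] length 3
  Position 6 ('d'): window [3,6] length 4
  Position 7 ('e'): repeat (last at 3), move window start to 4
  Position 7 ('e'): window [4,7] length 4
  Position 8 ('f'): window [4,8] length 5
  Position 9 ('a'): window [4,9] length 6 -- new best
Longest substring with no repeats: "cbdefa" with length 6

6


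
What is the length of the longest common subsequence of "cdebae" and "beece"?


LCS of "cdebae" and "beece"
DP table:
           b    e    e    c    e
      0    0    0    0    0    0
  c   0    0    0    0    1    1
  d   0    0    0    0    1    1
  e   0    0    1    1    1    2
  b   0    1    1    1    1    2
  a   0    1    1    1    1    2
  e   0    1    2    2    2    2
LCS length = dp[6][5] = 2

2


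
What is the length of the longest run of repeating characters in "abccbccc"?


Input: "abccbccc"
Scanning for longest run:
  Position 1 ('b'): new char, reset run to 1
  Position 2 ('c'): new char, reset run to 1
  Position 3 ('c'): continues run of 'c', length=2
  Position 4 ('b'): new char, reset run to 1
  Position 5 ('c'): new char, reset run to 1
  Position 6 ('c'): continues run of 'c', length=2
  Position 7 ('c'): continues run of 'c', length=3
Longest run: 'c' with length 3

3


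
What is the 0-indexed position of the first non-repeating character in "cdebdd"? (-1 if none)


Input: cdebdd
Character frequencies:
  'b': 1
  'c': 1
  'd': 3
  'e': 1
Scanning left to right for freq == 1:
  Position 0 ('c'): unique! => answer = 0

0


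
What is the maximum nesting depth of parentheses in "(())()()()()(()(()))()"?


Input: "(())()()()()(()(()))()"
Tracking depth:
  Position 0 '(': depth becomes 1
  Position 1 '(': depth becomes 2
  Position 2 ')': depth becomes 1
  Position 3 ')': depth becomes 0
  Position 4 '(': depth becomes 1
  Position 5 ')': depth becomes 0
  Position 6 '(': depth becomes 1
  Position 7 ')': depth becomes 0
  Position 8 '(': depth becomes 1
  Position 9 ')': depth becomes 0
  Position 10 '(': depth becomes 1
  Position 11 ')': depth becomes 0
  Position 12 '(': depth becomes 1
  Position 13 '(': depth becomes 2
  Position 14 ')': depth becomes 1
  Position 15 '(': depth becomes 2
  Position 16 '(': depth becomes 3
  Position 17 ')': depth becomes 2
  Position 18 ')': depth becomes 1
  Position 19 ')': depth becomes 0
  Position 20 '(': depth becomes 1
  Position 21 ')': depth becomes 0
Maximum depth reached: 3

3


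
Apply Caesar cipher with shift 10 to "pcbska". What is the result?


Caesar cipher: shift "pcbska" by 10
  'p' (pos 15) + 10 = pos 25 = 'z'
  'c' (pos 2) + 10 = pos 12 = 'm'
  'b' (pos 1) + 10 = pos 11 = 'l'
  's' (pos 18) + 10 = pos 2 = 'c'
  'k' (pos 10) + 10 = pos 20 = 'u'
  'a' (pos 0) + 10 = pos 10 = 'k'
Result: zmlcuk

zmlcuk


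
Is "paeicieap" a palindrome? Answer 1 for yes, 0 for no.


Input: paeicieap
Reversed: paeicieap
  Compare pos 0 ('p') with pos 8 ('p'): match
  Compare pos 1 ('a') with pos 7 ('a'): match
  Compare pos 2 ('e') with pos 6 ('e'): match
  Compare pos 3 ('i') with pos 5 ('i'): match
Result: palindrome

1


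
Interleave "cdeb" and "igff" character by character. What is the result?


Interleaving "cdeb" and "igff":
  Position 0: 'c' from first, 'i' from second => "ci"
  Position 1: 'd' from first, 'g' from second => "dg"
  Position 2: 'e' from first, 'f' from second => "ef"
  Position 3: 'b' from first, 'f' from second => "bf"
Result: cidgefbf

cidgefbf


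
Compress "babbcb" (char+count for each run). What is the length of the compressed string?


Input: babbcb
Runs:
  'b' x 1 => "b1"
  'a' x 1 => "a1"
  'b' x 2 => "b2"
  'c' x 1 => "c1"
  'b' x 1 => "b1"
Compressed: "b1a1b2c1b1"
Compressed length: 10

10


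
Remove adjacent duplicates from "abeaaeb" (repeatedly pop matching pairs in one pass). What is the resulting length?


Input: abeaaeb
Stack-based adjacent duplicate removal:
  Read 'a': push. Stack: a
  Read 'b': push. Stack: ab
  Read 'e': push. Stack: abe
  Read 'a': push. Stack: abea
  Read 'a': matches stack top 'a' => pop. Stack: abe
  Read 'e': matches stack top 'e' => pop. Stack: ab
  Read 'b': matches stack top 'b' => pop. Stack: a
Final stack: "a" (length 1)

1


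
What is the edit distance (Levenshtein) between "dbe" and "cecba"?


Computing edit distance: "dbe" -> "cecba"
DP table:
           c    e    c    b    a
      0    1    2    3    4    5
  d   1    1    2    3    4    5
  b   2    2    2    3    3    4
  e   3    3    2    3    4    4
Edit distance = dp[3][5] = 4

4


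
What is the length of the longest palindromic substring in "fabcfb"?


Input: "fabcfb"
Checking substrings for palindromes:
  No multi-char palindromic substrings found
Longest palindromic substring: "f" with length 1

1


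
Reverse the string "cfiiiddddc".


Input: cfiiiddddc
Reading characters right to left:
  Position 9: 'c'
  Position 8: 'd'
  Position 7: 'd'
  Position 6: 'd'
  Position 5: 'd'
  Position 4: 'i'
  Position 3: 'i'
  Position 2: 'i'
  Position 1: 'f'
  Position 0: 'c'
Reversed: cddddiiifc

cddddiiifc


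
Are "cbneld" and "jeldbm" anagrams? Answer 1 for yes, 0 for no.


Strings: "cbneld", "jeldbm"
Sorted first:  bcdeln
Sorted second: bdejlm
Differ at position 1: 'c' vs 'd' => not anagrams

0


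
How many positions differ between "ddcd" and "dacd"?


Comparing "ddcd" and "dacd" position by position:
  Position 0: 'd' vs 'd' => same
  Position 1: 'd' vs 'a' => DIFFER
  Position 2: 'c' vs 'c' => same
  Position 3: 'd' vs 'd' => same
Positions that differ: 1

1


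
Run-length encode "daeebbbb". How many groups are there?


Input: daeebbbb
Scanning for consecutive runs:
  Group 1: 'd' x 1 (positions 0-0)
  Group 2: 'a' x 1 (positions 1-1)
  Group 3: 'e' x 2 (positions 2-3)
  Group 4: 'b' x 4 (positions 4-7)
Total groups: 4

4


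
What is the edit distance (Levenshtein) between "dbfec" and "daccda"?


Computing edit distance: "dbfec" -> "daccda"
DP table:
           d    a    c    c    d    a
      0    1    2    3    4    5    6
  d   1    0    1    2    3    4    5
  b   2    1    1    2    3    4    5
  f   3    2    2    2    3    4    5
  e   4    3    3    3    3    4    5
  c   5    4    4    3    3    4    5
Edit distance = dp[5][6] = 5

5


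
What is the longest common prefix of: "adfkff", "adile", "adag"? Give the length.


Words: adfkff, adile, adag
  Position 0: all 'a' => match
  Position 1: all 'd' => match
  Position 2: ('f', 'i', 'a') => mismatch, stop
LCP = "ad" (length 2)

2


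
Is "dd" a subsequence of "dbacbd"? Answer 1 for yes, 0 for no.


Check if "dd" is a subsequence of "dbacbd"
Greedy scan:
  Position 0 ('d'): matches sub[0] = 'd'
  Position 1 ('b'): no match needed
  Position 2 ('a'): no match needed
  Position 3 ('c'): no match needed
  Position 4 ('b'): no match needed
  Position 5 ('d'): matches sub[1] = 'd'
All 2 characters matched => is a subsequence

1


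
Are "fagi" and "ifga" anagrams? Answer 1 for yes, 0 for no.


Strings: "fagi", "ifga"
Sorted first:  afgi
Sorted second: afgi
Sorted forms match => anagrams

1


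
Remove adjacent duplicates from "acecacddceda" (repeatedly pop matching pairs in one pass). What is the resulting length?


Input: acecacddceda
Stack-based adjacent duplicate removal:
  Read 'a': push. Stack: a
  Read 'c': push. Stack: ac
  Read 'e': push. Stack: ace
  Read 'c': push. Stack: acec
  Read 'a': push. Stack: aceca
  Read 'c': push. Stack: acecac
  Read 'd': push. Stack: acecacd
  Read 'd': matches stack top 'd' => pop. Stack: acecac
  Read 'c': matches stack top 'c' => pop. Stack: aceca
  Read 'e': push. Stack: acecae
  Read 'd': push. Stack: acecaed
  Read 'a': push. Stack: acecaeda
Final stack: "acecaeda" (length 8)

8


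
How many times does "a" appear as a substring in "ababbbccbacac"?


Searching for "a" in "ababbbccbacac"
Scanning each position:
  Position 0: "a" => MATCH
  Position 1: "b" => no
  Position 2: "a" => MATCH
  Position 3: "b" => no
  Position 4: "b" => no
  Position 5: "b" => no
  Position 6: "c" => no
  Position 7: "c" => no
  Position 8: "b" => no
  Position 9: "a" => MATCH
  Position 10: "c" => no
  Position 11: "a" => MATCH
  Position 12: "c" => no
Total occurrences: 4

4


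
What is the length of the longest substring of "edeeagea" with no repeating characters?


Input: "edeeagea"
Sliding window (track last position of each char):
  Position 0 ('e'): window [0,0] length 1 -- new best
  Position 1 ('d'): window [0,1] length 2 -- new best
  Position 2 ('e'): repeat (last at 0), move window start to 1
  Position 2 ('e'): window [1,2] length 2
  Position 3 ('e'): repeat (last at 2), move window start to 3
  Position 3 ('e'): window [3,3] length 1
  Position 4 ('a'): window [3,4] length 2
  Position 5 ('g'): window [3,5] length 3 -- new best
  Position 6 ('e'): repeat (last at 3), move window start to 4
  Position 6 ('e'): window [4,6] length 3
  Position 7 ('a'): repeat (last at 4), move window start to 5
  Position 7 ('a'): window [5,7] length 3
Longest substring with no repeats: "eag" with length 3

3


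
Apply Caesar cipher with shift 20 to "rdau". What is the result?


Caesar cipher: shift "rdau" by 20
  'r' (pos 17) + 20 = pos 11 = 'l'
  'd' (pos 3) + 20 = pos 23 = 'x'
  'a' (pos 0) + 20 = pos 20 = 'u'
  'u' (pos 20) + 20 = pos 14 = 'o'
Result: lxuo

lxuo


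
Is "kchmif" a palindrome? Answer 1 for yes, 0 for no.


Input: kchmif
Reversed: fimhck
  Compare pos 0 ('k') with pos 5 ('f'): MISMATCH
  Compare pos 1 ('c') with pos 4 ('i'): MISMATCH
  Compare pos 2 ('h') with pos 3 ('m'): MISMATCH
Result: not a palindrome

0


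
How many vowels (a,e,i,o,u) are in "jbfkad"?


Input: jbfkad
Checking each character:
  'j' at position 0: consonant
  'b' at position 1: consonant
  'f' at position 2: consonant
  'k' at position 3: consonant
  'a' at position 4: vowel (running total: 1)
  'd' at position 5: consonant
Total vowels: 1

1


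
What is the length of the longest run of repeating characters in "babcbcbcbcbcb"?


Input: "babcbcbcbcbcb"
Scanning for longest run:
  Position 1 ('a'): new char, reset run to 1
  Position 2 ('b'): new char, reset run to 1
  Position 3 ('c'): new char, reset run to 1
  Position 4 ('b'): new char, reset run to 1
  Position 5 ('c'): new char, reset run to 1
  Position 6 ('b'): new char, reset run to 1
  Position 7 ('c'): new char, reset run to 1
  Position 8 ('b'): new char, reset run to 1
  Position 9 ('c'): new char, reset run to 1
  Position 10 ('b'): new char, reset run to 1
  Position 11 ('c'): new char, reset run to 1
  Position 12 ('b'): new char, reset run to 1
Longest run: 'b' with length 1

1


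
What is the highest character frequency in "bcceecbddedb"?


Input: bcceecbddedb
Character counts:
  'b': 3
  'c': 3
  'd': 3
  'e': 3
Maximum frequency: 3

3


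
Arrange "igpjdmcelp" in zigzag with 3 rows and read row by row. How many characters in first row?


Zigzag "igpjdmcelp" into 3 rows:
Placing characters:
  'i' => row 0
  'g' => row 1
  'p' => row 2
  'j' => row 1
  'd' => row 0
  'm' => row 1
  'c' => row 2
  'e' => row 1
  'l' => row 0
  'p' => row 1
Rows:
  Row 0: "idl"
  Row 1: "gjmep"
  Row 2: "pc"
First row length: 3

3


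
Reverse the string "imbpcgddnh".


Input: imbpcgddnh
Reading characters right to left:
  Position 9: 'h'
  Position 8: 'n'
  Position 7: 'd'
  Position 6: 'd'
  Position 5: 'g'
  Position 4: 'c'
  Position 3: 'p'
  Position 2: 'b'
  Position 1: 'm'
  Position 0: 'i'
Reversed: hnddgcpbmi

hnddgcpbmi


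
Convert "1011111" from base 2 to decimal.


Input: "1011111" in base 2
Positional expansion:
  Digit '1' (value 1) x 2^6 = 64
  Digit '0' (value 0) x 2^5 = 0
  Digit '1' (value 1) x 2^4 = 16
  Digit '1' (value 1) x 2^3 = 8
  Digit '1' (value 1) x 2^2 = 4
  Digit '1' (value 1) x 2^1 = 2
  Digit '1' (value 1) x 2^0 = 1
Sum = 95

95


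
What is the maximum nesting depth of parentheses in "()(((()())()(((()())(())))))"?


Input: "()(((()())()(((()())(())))))"
Tracking depth:
  Position 0 '(': depth becomes 1
  Position 1 ')': depth becomes 0
  Position 2 '(': depth becomes 1
  Position 3 '(': depth becomes 2
  Position 4 '(': depth becomes 3
  Position 5 '(': depth becomes 4
  Position 6 ')': depth becomes 3
  Position 7 '(': depth becomes 4
  Position 8 ')': depth becomes 3
  Position 9 ')': depth becomes 2
  Position 10 '(': depth becomes 3
  Position 11 ')': depth becomes 2
  Position 12 '(': depth becomes 3
  Position 13 '(': depth becomes 4
  Position 14 '(': depth becomes 5
  Position 15 '(': depth becomes 6
  Position 16 ')': depth becomes 5
  Position 17 '(': depth becomes 6
  Position 18 ')': depth becomes 5
  Position 19 ')': depth becomes 4
  Position 20 '(': depth becomes 5
  Position 21 '(': depth becomes 6
  Position 22 ')': depth becomes 5
  Position 23 ')': depth becomes 4
  Position 24 ')': depth becomes 3
  Position 25 ')': depth becomes 2
  Position 26 ')': depth becomes 1
  Position 27 ')': depth becomes 0
Maximum depth reached: 6

6


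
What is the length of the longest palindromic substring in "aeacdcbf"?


Input: "aeacdcbf"
Checking substrings for palindromes:
  [0:3] "aea" (len 3) => palindrome
  [3:6] "cdc" (len 3) => palindrome
Longest palindromic substring: "aea" with length 3

3


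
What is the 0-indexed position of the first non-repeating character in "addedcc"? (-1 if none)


Input: addedcc
Character frequencies:
  'a': 1
  'c': 2
  'd': 3
  'e': 1
Scanning left to right for freq == 1:
  Position 0 ('a'): unique! => answer = 0

0


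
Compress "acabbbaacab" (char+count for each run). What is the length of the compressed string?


Input: acabbbaacab
Runs:
  'a' x 1 => "a1"
  'c' x 1 => "c1"
  'a' x 1 => "a1"
  'b' x 3 => "b3"
  'a' x 2 => "a2"
  'c' x 1 => "c1"
  'a' x 1 => "a1"
  'b' x 1 => "b1"
Compressed: "a1c1a1b3a2c1a1b1"
Compressed length: 16

16


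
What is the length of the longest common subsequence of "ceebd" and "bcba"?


LCS of "ceebd" and "bcba"
DP table:
           b    c    b    a
      0    0    0    0    0
  c   0    0    1    1    1
  e   0    0    1    1    1
  e   0    0    1    1    1
  b   0    1    1    2    2
  d   0    1    1    2    2
LCS length = dp[5][4] = 2

2


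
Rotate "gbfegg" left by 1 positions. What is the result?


Input: "gbfegg", rotate left by 1
First 1 characters: "g"
Remaining characters: "bfegg"
Concatenate remaining + first: "bfegg" + "g" = "bfeggg"

bfeggg


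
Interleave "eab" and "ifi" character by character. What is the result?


Interleaving "eab" and "ifi":
  Position 0: 'e' from first, 'i' from second => "ei"
  Position 1: 'a' from first, 'f' from second => "af"
  Position 2: 'b' from first, 'i' from second => "bi"
Result: eiafbi

eiafbi


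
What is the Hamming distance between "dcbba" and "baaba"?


Comparing "dcbba" and "baaba" position by position:
  Position 0: 'd' vs 'b' => differ
  Position 1: 'c' vs 'a' => differ
  Position 2: 'b' vs 'a' => differ
  Position 3: 'b' vs 'b' => same
  Position 4: 'a' vs 'a' => same
Total differences (Hamming distance): 3

3


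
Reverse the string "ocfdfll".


Input: ocfdfll
Reading characters right to left:
  Position 6: 'l'
  Position 5: 'l'
  Position 4: 'f'
  Position 3: 'd'
  Position 2: 'f'
  Position 1: 'c'
  Position 0: 'o'
Reversed: llfdfco

llfdfco


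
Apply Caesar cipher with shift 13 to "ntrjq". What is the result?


Caesar cipher: shift "ntrjq" by 13
  'n' (pos 13) + 13 = pos 0 = 'a'
  't' (pos 19) + 13 = pos 6 = 'g'
  'r' (pos 17) + 13 = pos 4 = 'e'
  'j' (pos 9) + 13 = pos 22 = 'w'
  'q' (pos 16) + 13 = pos 3 = 'd'
Result: agewd

agewd


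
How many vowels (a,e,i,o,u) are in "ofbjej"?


Input: ofbjej
Checking each character:
  'o' at position 0: vowel (running total: 1)
  'f' at position 1: consonant
  'b' at position 2: consonant
  'j' at position 3: consonant
  'e' at position 4: vowel (running total: 2)
  'j' at position 5: consonant
Total vowels: 2

2


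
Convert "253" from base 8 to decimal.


Input: "253" in base 8
Positional expansion:
  Digit '2' (value 2) x 8^2 = 128
  Digit '5' (value 5) x 8^1 = 40
  Digit '3' (value 3) x 8^0 = 3
Sum = 171

171


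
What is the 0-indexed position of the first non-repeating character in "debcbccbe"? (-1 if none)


Input: debcbccbe
Character frequencies:
  'b': 3
  'c': 3
  'd': 1
  'e': 2
Scanning left to right for freq == 1:
  Position 0 ('d'): unique! => answer = 0

0


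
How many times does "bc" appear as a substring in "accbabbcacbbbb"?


Searching for "bc" in "accbabbcacbbbb"
Scanning each position:
  Position 0: "ac" => no
  Position 1: "cc" => no
  Position 2: "cb" => no
  Position 3: "ba" => no
  Position 4: "ab" => no
  Position 5: "bb" => no
  Position 6: "bc" => MATCH
  Position 7: "ca" => no
  Position 8: "ac" => no
  Position 9: "cb" => no
  Position 10: "bb" => no
  Position 11: "bb" => no
  Position 12: "bb" => no
Total occurrences: 1

1


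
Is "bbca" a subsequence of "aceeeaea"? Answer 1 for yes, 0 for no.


Check if "bbca" is a subsequence of "aceeeaea"
Greedy scan:
  Position 0 ('a'): no match needed
  Position 1 ('c'): no match needed
  Position 2 ('e'): no match needed
  Position 3 ('e'): no match needed
  Position 4 ('e'): no match needed
  Position 5 ('a'): no match needed
  Position 6 ('e'): no match needed
  Position 7 ('a'): no match needed
Only matched 0/4 characters => not a subsequence

0


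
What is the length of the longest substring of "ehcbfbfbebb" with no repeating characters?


Input: "ehcbfbfbebb"
Sliding window (track last position of each char):
  Position 0 ('e'): window [0,0] length 1 -- new best
  Position 1 ('h'): window [0,1] length 2 -- new best
  Position 2 ('c'): window [0,2] length 3 -- new best
  Position 3 ('b'): window [0,3] length 4 -- new best
  Position 4 ('f'): window [0,4] length 5 -- new best
  Position 5 ('b'): repeat (last at 3), move window start to 4
  Position 5 ('b'): window [4,5] length 2
  Position 6 ('f'): repeat (last at 4), move window start to 5
  Position 6 ('f'): window [5,6] length 2
  Position 7 ('b'): repeat (last at 5), move window start to 6
  Position 7 ('b'): window [6,7] length 2
  Position 8 ('e'): window [6,8] length 3
  Position 9 ('b'): repeat (last at 7), move window start to 8
  Position 9 ('b'): window [8,9] length 2
  Position 10 ('b'): repeat (last at 9), move window start to 10
  Position 10 ('b'): window [10,10] length 1
Longest substring with no repeats: "ehcbf" with length 5

5


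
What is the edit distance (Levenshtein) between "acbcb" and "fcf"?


Computing edit distance: "acbcb" -> "fcf"
DP table:
           f    c    f
      0    1    2    3
  a   1    1    2    3
  c   2    2    1    2
  b   3    3    2    2
  c   4    4    3    3
  b   5    5    4    4
Edit distance = dp[5][3] = 4

4


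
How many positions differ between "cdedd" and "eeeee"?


Comparing "cdedd" and "eeeee" position by position:
  Position 0: 'c' vs 'e' => DIFFER
  Position 1: 'd' vs 'e' => DIFFER
  Position 2: 'e' vs 'e' => same
  Position 3: 'd' vs 'e' => DIFFER
  Position 4: 'd' vs 'e' => DIFFER
Positions that differ: 4

4


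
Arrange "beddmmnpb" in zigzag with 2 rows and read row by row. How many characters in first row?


Zigzag "beddmmnpb" into 2 rows:
Placing characters:
  'b' => row 0
  'e' => row 1
  'd' => row 0
  'd' => row 1
  'm' => row 0
  'm' => row 1
  'n' => row 0
  'p' => row 1
  'b' => row 0
Rows:
  Row 0: "bdmnb"
  Row 1: "edmp"
First row length: 5

5


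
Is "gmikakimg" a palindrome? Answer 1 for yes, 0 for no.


Input: gmikakimg
Reversed: gmikakimg
  Compare pos 0 ('g') with pos 8 ('g'): match
  Compare pos 1 ('m') with pos 7 ('m'): match
  Compare pos 2 ('i') with pos 6 ('i'): match
  Compare pos 3 ('k') with pos 5 ('k'): match
Result: palindrome

1


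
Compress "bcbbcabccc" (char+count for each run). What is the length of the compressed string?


Input: bcbbcabccc
Runs:
  'b' x 1 => "b1"
  'c' x 1 => "c1"
  'b' x 2 => "b2"
  'c' x 1 => "c1"
  'a' x 1 => "a1"
  'b' x 1 => "b1"
  'c' x 3 => "c3"
Compressed: "b1c1b2c1a1b1c3"
Compressed length: 14

14


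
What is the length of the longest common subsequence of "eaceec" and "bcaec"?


LCS of "eaceec" and "bcaec"
DP table:
           b    c    a    e    c
      0    0    0    0    0    0
  e   0    0    0    0    1    1
  a   0    0    0    1    1    1
  c   0    0    1    1    1    2
  e   0    0    1    1    2    2
  e   0    0    1    1    2    2
  c   0    0    1    1    2    3
LCS length = dp[6][5] = 3

3


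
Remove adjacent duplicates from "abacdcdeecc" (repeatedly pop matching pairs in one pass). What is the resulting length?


Input: abacdcdeecc
Stack-based adjacent duplicate removal:
  Read 'a': push. Stack: a
  Read 'b': push. Stack: ab
  Read 'a': push. Stack: aba
  Read 'c': push. Stack: abac
  Read 'd': push. Stack: abacd
  Read 'c': push. Stack: abacdc
  Read 'd': push. Stack: abacdcd
  Read 'e': push. Stack: abacdcde
  Read 'e': matches stack top 'e' => pop. Stack: abacdcd
  Read 'c': push. Stack: abacdcdc
  Read 'c': matches stack top 'c' => pop. Stack: abacdcd
Final stack: "abacdcd" (length 7)

7


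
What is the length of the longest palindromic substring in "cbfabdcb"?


Input: "cbfabdcb"
Checking substrings for palindromes:
  No multi-char palindromic substrings found
Longest palindromic substring: "c" with length 1

1


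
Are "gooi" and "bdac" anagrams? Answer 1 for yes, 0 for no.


Strings: "gooi", "bdac"
Sorted first:  gioo
Sorted second: abcd
Differ at position 0: 'g' vs 'a' => not anagrams

0


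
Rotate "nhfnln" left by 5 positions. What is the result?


Input: "nhfnln", rotate left by 5
First 5 characters: "nhfnl"
Remaining characters: "n"
Concatenate remaining + first: "n" + "nhfnl" = "nnhfnl"

nnhfnl


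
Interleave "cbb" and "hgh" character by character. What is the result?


Interleaving "cbb" and "hgh":
  Position 0: 'c' from first, 'h' from second => "ch"
  Position 1: 'b' from first, 'g' from second => "bg"
  Position 2: 'b' from first, 'h' from second => "bh"
Result: chbgbh

chbgbh


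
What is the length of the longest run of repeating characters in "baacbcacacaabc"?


Input: "baacbcacacaabc"
Scanning for longest run:
  Position 1 ('a'): new char, reset run to 1
  Position 2 ('a'): continues run of 'a', length=2
  Position 3 ('c'): new char, reset run to 1
  Position 4 ('b'): new char, reset run to 1
  Position 5 ('c'): new char, reset run to 1
  Position 6 ('a'): new char, reset run to 1
  Position 7 ('c'): new char, reset run to 1
  Position 8 ('a'): new char, reset run to 1
  Position 9 ('c'): new char, reset run to 1
  Position 10 ('a'): new char, reset run to 1
  Position 11 ('a'): continues run of 'a', length=2
  Position 12 ('b'): new char, reset run to 1
  Position 13 ('c'): new char, reset run to 1
Longest run: 'a' with length 2

2


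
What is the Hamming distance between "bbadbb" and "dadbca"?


Comparing "bbadbb" and "dadbca" position by position:
  Position 0: 'b' vs 'd' => differ
  Position 1: 'b' vs 'a' => differ
  Position 2: 'a' vs 'd' => differ
  Position 3: 'd' vs 'b' => differ
  Position 4: 'b' vs 'c' => differ
  Position 5: 'b' vs 'a' => differ
Total differences (Hamming distance): 6

6


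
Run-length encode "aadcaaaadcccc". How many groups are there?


Input: aadcaaaadcccc
Scanning for consecutive runs:
  Group 1: 'a' x 2 (positions 0-1)
  Group 2: 'd' x 1 (positions 2-2)
  Group 3: 'c' x 1 (positions 3-3)
  Group 4: 'a' x 4 (positions 4-7)
  Group 5: 'd' x 1 (positions 8-8)
  Group 6: 'c' x 4 (positions 9-12)
Total groups: 6

6


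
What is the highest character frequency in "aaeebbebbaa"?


Input: aaeebbebbaa
Character counts:
  'a': 4
  'b': 4
  'e': 3
Maximum frequency: 4

4


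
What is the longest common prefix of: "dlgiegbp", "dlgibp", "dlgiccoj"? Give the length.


Words: dlgiegbp, dlgibp, dlgiccoj
  Position 0: all 'd' => match
  Position 1: all 'l' => match
  Position 2: all 'g' => match
  Position 3: all 'i' => match
  Position 4: ('e', 'b', 'c') => mismatch, stop
LCP = "dlgi" (length 4)

4


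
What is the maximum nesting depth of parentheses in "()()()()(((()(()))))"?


Input: "()()()()(((()(()))))"
Tracking depth:
  Position 0 '(': depth becomes 1
  Position 1 ')': depth becomes 0
  Position 2 '(': depth becomes 1
  Position 3 ')': depth becomes 0
  Position 4 '(': depth becomes 1
  Position 5 ')': depth becomes 0
  Position 6 '(': depth becomes 1
  Position 7 ')': depth becomes 0
  Position 8 '(': depth becomes 1
  Position 9 '(': depth becomes 2
  Position 10 '(': depth becomes 3
  Position 11 '(': depth becomes 4
  Position 12 ')': depth becomes 3
  Position 13 '(': depth becomes 4
  Position 14 '(': depth becomes 5
  Position 15 ')': depth becomes 4
  Position 16 ')': depth becomes 3
  Position 17 ')': depth becomes 2
  Position 18 ')': depth becomes 1
  Position 19 ')': depth becomes 0
Maximum depth reached: 5

5


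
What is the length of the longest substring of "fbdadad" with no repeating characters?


Input: "fbdadad"
Sliding window (track last position of each char):
  Position 0 ('f'): window [0,0] length 1 -- new best
  Position 1 ('b'): window [0,1] length 2 -- new best
  Position 2 ('d'): window [0,2] length 3 -- new best
  Position 3 ('a'): window [0,3] length 4 -- new best
  Position 4 ('d'): repeat (last at 2), move window start to 3
  Position 4 ('d'): window [3,4] length 2
  Position 5 ('a'): repeat (last at 3), move window start to 4
  Position 5 ('a'): window [4,5] length 2
  Position 6 ('d'): repeat (last at 4), move window start to 5
  Position 6 ('d'): window [5,6] length 2
Longest substring with no repeats: "fbda" with length 4

4


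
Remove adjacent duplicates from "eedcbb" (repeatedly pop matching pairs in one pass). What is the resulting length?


Input: eedcbb
Stack-based adjacent duplicate removal:
  Read 'e': push. Stack: e
  Read 'e': matches stack top 'e' => pop. Stack: (empty)
  Read 'd': push. Stack: d
  Read 'c': push. Stack: dc
  Read 'b': push. Stack: dcb
  Read 'b': matches stack top 'b' => pop. Stack: dc
Final stack: "dc" (length 2)

2


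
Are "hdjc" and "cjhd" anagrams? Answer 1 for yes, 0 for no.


Strings: "hdjc", "cjhd"
Sorted first:  cdhj
Sorted second: cdhj
Sorted forms match => anagrams

1


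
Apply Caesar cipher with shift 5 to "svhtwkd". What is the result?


Caesar cipher: shift "svhtwkd" by 5
  's' (pos 18) + 5 = pos 23 = 'x'
  'v' (pos 21) + 5 = pos 0 = 'a'
  'h' (pos 7) + 5 = pos 12 = 'm'
  't' (pos 19) + 5 = pos 24 = 'y'
  'w' (pos 22) + 5 = pos 1 = 'b'
  'k' (pos 10) + 5 = pos 15 = 'p'
  'd' (pos 3) + 5 = pos 8 = 'i'
Result: xamybpi

xamybpi


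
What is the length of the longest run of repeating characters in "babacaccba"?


Input: "babacaccba"
Scanning for longest run:
  Position 1 ('a'): new char, reset run to 1
  Position 2 ('b'): new char, reset run to 1
  Position 3 ('a'): new char, reset run to 1
  Position 4 ('c'): new char, reset run to 1
  Position 5 ('a'): new char, reset run to 1
  Position 6 ('c'): new char, reset run to 1
  Position 7 ('c'): continues run of 'c', length=2
  Position 8 ('b'): new char, reset run to 1
  Position 9 ('a'): new char, reset run to 1
Longest run: 'c' with length 2

2


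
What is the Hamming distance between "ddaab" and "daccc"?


Comparing "ddaab" and "daccc" position by position:
  Position 0: 'd' vs 'd' => same
  Position 1: 'd' vs 'a' => differ
  Position 2: 'a' vs 'c' => differ
  Position 3: 'a' vs 'c' => differ
  Position 4: 'b' vs 'c' => differ
Total differences (Hamming distance): 4

4


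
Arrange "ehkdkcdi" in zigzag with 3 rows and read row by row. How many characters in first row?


Zigzag "ehkdkcdi" into 3 rows:
Placing characters:
  'e' => row 0
  'h' => row 1
  'k' => row 2
  'd' => row 1
  'k' => row 0
  'c' => row 1
  'd' => row 2
  'i' => row 1
Rows:
  Row 0: "ek"
  Row 1: "hdci"
  Row 2: "kd"
First row length: 2

2


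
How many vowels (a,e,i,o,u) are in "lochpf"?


Input: lochpf
Checking each character:
  'l' at position 0: consonant
  'o' at position 1: vowel (running total: 1)
  'c' at position 2: consonant
  'h' at position 3: consonant
  'p' at position 4: consonant
  'f' at position 5: consonant
Total vowels: 1

1


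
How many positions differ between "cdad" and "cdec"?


Comparing "cdad" and "cdec" position by position:
  Position 0: 'c' vs 'c' => same
  Position 1: 'd' vs 'd' => same
  Position 2: 'a' vs 'e' => DIFFER
  Position 3: 'd' vs 'c' => DIFFER
Positions that differ: 2

2


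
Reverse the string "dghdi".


Input: dghdi
Reading characters right to left:
  Position 4: 'i'
  Position 3: 'd'
  Position 2: 'h'
  Position 1: 'g'
  Position 0: 'd'
Reversed: idhgd

idhgd


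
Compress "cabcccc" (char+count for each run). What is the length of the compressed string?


Input: cabcccc
Runs:
  'c' x 1 => "c1"
  'a' x 1 => "a1"
  'b' x 1 => "b1"
  'c' x 4 => "c4"
Compressed: "c1a1b1c4"
Compressed length: 8

8


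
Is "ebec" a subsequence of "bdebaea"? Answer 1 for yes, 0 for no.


Check if "ebec" is a subsequence of "bdebaea"
Greedy scan:
  Position 0 ('b'): no match needed
  Position 1 ('d'): no match needed
  Position 2 ('e'): matches sub[0] = 'e'
  Position 3 ('b'): matches sub[1] = 'b'
  Position 4 ('a'): no match needed
  Position 5 ('e'): matches sub[2] = 'e'
  Position 6 ('a'): no match needed
Only matched 3/4 characters => not a subsequence

0


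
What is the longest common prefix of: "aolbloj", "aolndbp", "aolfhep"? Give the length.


Words: aolbloj, aolndbp, aolfhep
  Position 0: all 'a' => match
  Position 1: all 'o' => match
  Position 2: all 'l' => match
  Position 3: ('b', 'n', 'f') => mismatch, stop
LCP = "aol" (length 3)

3


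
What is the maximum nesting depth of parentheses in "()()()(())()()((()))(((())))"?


Input: "()()()(())()()((()))(((())))"
Tracking depth:
  Position 0 '(': depth becomes 1
  Position 1 ')': depth becomes 0
  Position 2 '(': depth becomes 1
  Position 3 ')': depth becomes 0
  Position 4 '(': depth becomes 1
  Position 5 ')': depth becomes 0
  Position 6 '(': depth becomes 1
  Position 7 '(': depth becomes 2
  Position 8 ')': depth becomes 1
  Position 9 ')': depth becomes 0
  Position 10 '(': depth becomes 1
  Position 11 ')': depth becomes 0
  Position 12 '(': depth becomes 1
  Position 13 ')': depth becomes 0
  Position 14 '(': depth becomes 1
  Position 15 '(': depth becomes 2
  Position 16 '(': depth becomes 3
  Position 17 ')': depth becomes 2
  Position 18 ')': depth becomes 1
  Position 19 ')': depth becomes 0
  Position 20 '(': depth becomes 1
  Position 21 '(': depth becomes 2
  Position 22 '(': depth becomes 3
  Position 23 '(': depth becomes 4
  Position 24 ')': depth becomes 3
  Position 25 ')': depth becomes 2
  Position 26 ')': depth becomes 1
  Position 27 ')': depth becomes 0
Maximum depth reached: 4

4


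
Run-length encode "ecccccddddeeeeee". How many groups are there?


Input: ecccccddddeeeeee
Scanning for consecutive runs:
  Group 1: 'e' x 1 (positions 0-0)
  Group 2: 'c' x 5 (positions 1-5)
  Group 3: 'd' x 4 (positions 6-9)
  Group 4: 'e' x 6 (positions 10-15)
Total groups: 4

4


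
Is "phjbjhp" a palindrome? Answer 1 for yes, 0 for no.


Input: phjbjhp
Reversed: phjbjhp
  Compare pos 0 ('p') with pos 6 ('p'): match
  Compare pos 1 ('h') with pos 5 ('h'): match
  Compare pos 2 ('j') with pos 4 ('j'): match
Result: palindrome

1


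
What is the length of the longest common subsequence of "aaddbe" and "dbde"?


LCS of "aaddbe" and "dbde"
DP table:
           d    b    d    e
      0    0    0    0    0
  a   0    0    0    0    0
  a   0    0    0    0    0
  d   0    1    1    1    1
  d   0    1    1    2    2
  b   0    1    2    2    2
  e   0    1    2    2    3
LCS length = dp[6][4] = 3

3


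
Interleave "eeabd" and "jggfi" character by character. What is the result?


Interleaving "eeabd" and "jggfi":
  Position 0: 'e' from first, 'j' from second => "ej"
  Position 1: 'e' from first, 'g' from second => "eg"
  Position 2: 'a' from first, 'g' from second => "ag"
  Position 3: 'b' from first, 'f' from second => "bf"
  Position 4: 'd' from first, 'i' from second => "di"
Result: ejegagbfdi

ejegagbfdi


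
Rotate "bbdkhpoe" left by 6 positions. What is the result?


Input: "bbdkhpoe", rotate left by 6
First 6 characters: "bbdkhp"
Remaining characters: "oe"
Concatenate remaining + first: "oe" + "bbdkhp" = "oebbdkhp"

oebbdkhp


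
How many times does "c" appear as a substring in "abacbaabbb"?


Searching for "c" in "abacbaabbb"
Scanning each position:
  Position 0: "a" => no
  Position 1: "b" => no
  Position 2: "a" => no
  Position 3: "c" => MATCH
  Position 4: "b" => no
  Position 5: "a" => no
  Position 6: "a" => no
  Position 7: "b" => no
  Position 8: "b" => no
  Position 9: "b" => no
Total occurrences: 1

1


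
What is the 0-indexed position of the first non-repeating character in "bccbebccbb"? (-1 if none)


Input: bccbebccbb
Character frequencies:
  'b': 5
  'c': 4
  'e': 1
Scanning left to right for freq == 1:
  Position 0 ('b'): freq=5, skip
  Position 1 ('c'): freq=4, skip
  Position 2 ('c'): freq=4, skip
  Position 3 ('b'): freq=5, skip
  Position 4 ('e'): unique! => answer = 4

4


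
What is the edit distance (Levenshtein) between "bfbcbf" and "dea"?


Computing edit distance: "bfbcbf" -> "dea"
DP table:
           d    e    a
      0    1    2    3
  b   1    1    2    3
  f   2    2    2    3
  b   3    3    3    3
  c   4    4    4    4
  b   5    5    5    5
  f   6    6    6    6
Edit distance = dp[6][3] = 6

6


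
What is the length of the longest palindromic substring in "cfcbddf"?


Input: "cfcbddf"
Checking substrings for palindromes:
  [0:3] "cfc" (len 3) => palindrome
  [4:6] "dd" (len 2) => palindrome
Longest palindromic substring: "cfc" with length 3

3


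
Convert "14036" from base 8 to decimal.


Input: "14036" in base 8
Positional expansion:
  Digit '1' (value 1) x 8^4 = 4096
  Digit '4' (value 4) x 8^3 = 2048
  Digit '0' (value 0) x 8^2 = 0
  Digit '3' (value 3) x 8^1 = 24
  Digit '6' (value 6) x 8^0 = 6
Sum = 6174

6174


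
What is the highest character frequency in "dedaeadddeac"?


Input: dedaeadddeac
Character counts:
  'a': 3
  'c': 1
  'd': 5
  'e': 3
Maximum frequency: 5

5


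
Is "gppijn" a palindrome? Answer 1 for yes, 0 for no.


Input: gppijn
Reversed: njippg
  Compare pos 0 ('g') with pos 5 ('n'): MISMATCH
  Compare pos 1 ('p') with pos 4 ('j'): MISMATCH
  Compare pos 2 ('p') with pos 3 ('i'): MISMATCH
Result: not a palindrome

0


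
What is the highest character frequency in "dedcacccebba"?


Input: dedcacccebba
Character counts:
  'a': 2
  'b': 2
  'c': 4
  'd': 2
  'e': 2
Maximum frequency: 4

4


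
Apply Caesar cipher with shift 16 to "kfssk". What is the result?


Caesar cipher: shift "kfssk" by 16
  'k' (pos 10) + 16 = pos 0 = 'a'
  'f' (pos 5) + 16 = pos 21 = 'v'
  's' (pos 18) + 16 = pos 8 = 'i'
  's' (pos 18) + 16 = pos 8 = 'i'
  'k' (pos 10) + 16 = pos 0 = 'a'
Result: aviia

aviia


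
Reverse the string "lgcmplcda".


Input: lgcmplcda
Reading characters right to left:
  Position 8: 'a'
  Position 7: 'd'
  Position 6: 'c'
  Position 5: 'l'
  Position 4: 'p'
  Position 3: 'm'
  Position 2: 'c'
  Position 1: 'g'
  Position 0: 'l'
Reversed: adclpmcgl

adclpmcgl


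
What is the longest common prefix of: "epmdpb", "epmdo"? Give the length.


Words: epmdpb, epmdo
  Position 0: all 'e' => match
  Position 1: all 'p' => match
  Position 2: all 'm' => match
  Position 3: all 'd' => match
  Position 4: ('p', 'o') => mismatch, stop
LCP = "epmd" (length 4)

4


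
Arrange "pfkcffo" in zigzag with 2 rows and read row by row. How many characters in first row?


Zigzag "pfkcffo" into 2 rows:
Placing characters:
  'p' => row 0
  'f' => row 1
  'k' => row 0
  'c' => row 1
  'f' => row 0
  'f' => row 1
  'o' => row 0
Rows:
  Row 0: "pkfo"
  Row 1: "fcf"
First row length: 4

4


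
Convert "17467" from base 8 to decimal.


Input: "17467" in base 8
Positional expansion:
  Digit '1' (value 1) x 8^4 = 4096
  Digit '7' (value 7) x 8^3 = 3584
  Digit '4' (value 4) x 8^2 = 256
  Digit '6' (value 6) x 8^1 = 48
  Digit '7' (value 7) x 8^0 = 7
Sum = 7991

7991


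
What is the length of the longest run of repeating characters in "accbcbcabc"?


Input: "accbcbcabc"
Scanning for longest run:
  Position 1 ('c'): new char, reset run to 1
  Position 2 ('c'): continues run of 'c', length=2
  Position 3 ('b'): new char, reset run to 1
  Position 4 ('c'): new char, reset run to 1
  Position 5 ('b'): new char, reset run to 1
  Position 6 ('c'): new char, reset run to 1
  Position 7 ('a'): new char, reset run to 1
  Position 8 ('b'): new char, reset run to 1
  Position 9 ('c'): new char, reset run to 1
Longest run: 'c' with length 2

2
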